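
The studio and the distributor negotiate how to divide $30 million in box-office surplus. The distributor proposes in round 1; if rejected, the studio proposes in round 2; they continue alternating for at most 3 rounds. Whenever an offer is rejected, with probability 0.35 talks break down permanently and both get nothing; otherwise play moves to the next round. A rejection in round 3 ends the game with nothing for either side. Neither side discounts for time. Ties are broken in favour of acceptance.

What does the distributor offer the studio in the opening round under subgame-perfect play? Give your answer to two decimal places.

Round 3 (the distributor proposes): the studio will accept anything ≥ 0, so the distributor offers 0 and keeps 30.
Round 2 (the studio proposes): rejecting gives the distributor an expected 0.65 × 30 = 19.5, so the studio offers 19.5, keeping 10.5.
Round 1 (the distributor proposes): rejecting gives the studio an expected 0.65 × 10.5 = 6.825; the distributor offers that and keeps 23.175.

6.83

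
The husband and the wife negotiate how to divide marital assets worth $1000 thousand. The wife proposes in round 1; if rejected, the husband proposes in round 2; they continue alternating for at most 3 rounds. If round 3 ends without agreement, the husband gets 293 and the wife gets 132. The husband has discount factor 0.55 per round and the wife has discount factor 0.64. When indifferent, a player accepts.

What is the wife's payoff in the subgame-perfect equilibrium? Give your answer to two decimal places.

698.86

Work backward from the last round.
Round 3 (the wife proposes): the husband gets 293 if talks fail, so the wife offers 293 and keeps 707.
Round 2 (the husband proposes): the wife can get 707 next round, worth 0.64 × 707 = 452.48 now, so the husband offers 452.48, keeping 547.52.
Round 1 (the wife proposes): the husband can get 547.52 next round, worth 0.55 × 547.52 = 301.136 now. The wife offers 301.136 and keeps 1000 − 301.136 = 698.864.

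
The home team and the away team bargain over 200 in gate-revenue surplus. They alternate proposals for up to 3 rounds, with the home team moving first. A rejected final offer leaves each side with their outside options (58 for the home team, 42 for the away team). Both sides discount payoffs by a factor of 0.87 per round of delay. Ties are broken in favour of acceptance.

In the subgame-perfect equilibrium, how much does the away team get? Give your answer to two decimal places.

Round 3 (the home team proposes): the away team gets 42 if talks fail, so the home team offers 42 and keeps 158.
Round 2 (the away team proposes): the home team can get 158 next round, worth 0.87 × 158 = 137.46 now; the away team offers that and keeps 62.54.
Round 1 (the home team proposes): the away team can get 62.54 next round, worth 0.87 × 62.54 = 54.4098 now. The home team offers 54.4098 and keeps 200 − 54.4098 = 145.5902.

54.41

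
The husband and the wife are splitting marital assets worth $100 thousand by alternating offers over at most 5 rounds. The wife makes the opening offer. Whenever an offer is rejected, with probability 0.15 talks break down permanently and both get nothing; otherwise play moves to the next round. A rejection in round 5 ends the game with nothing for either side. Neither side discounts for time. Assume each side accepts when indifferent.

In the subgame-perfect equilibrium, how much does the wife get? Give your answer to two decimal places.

Round 5 (the wife proposes): the husband will accept anything ≥ 0, so the wife offers 0 and keeps 100.
Round 4 (the husband proposes): rejecting gives the wife an expected 0.85 × 100 = 85. The husband offers 85 and keeps 100 − 85 = 15.
Round 3 (the wife proposes): rejecting gives the husband an expected 0.85 × 15 = 12.75, so the wife offers 12.75, keeping 87.25.
Round 2 (the husband proposes): rejecting gives the wife an expected 0.85 × 87.25 = 74.1625; the husband offers that and keeps 25.8375.
Round 1 (the wife proposes): rejecting gives the husband an expected 0.85 × 25.8375 = 21.961875; the wife offers that and keeps 78.038125.

78.04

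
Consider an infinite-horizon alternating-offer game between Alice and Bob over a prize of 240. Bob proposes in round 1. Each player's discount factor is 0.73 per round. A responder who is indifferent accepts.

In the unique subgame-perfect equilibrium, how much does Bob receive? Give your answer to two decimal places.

In a stationary SPE each proposer offers the other exactly their discounted continuation value.
If Bob keeps x when proposing and Alice keeps y when proposing, then x = 240 − 0.73y and y = 240 − 0.73x.
Solving: x = 240(1 − 0.73) / (1 − 0.73·0.73) = 64.8 / 0.4671 ≈ 138.7283.
Alice gets 240 − 138.7283 ≈ 101.2717.

138.73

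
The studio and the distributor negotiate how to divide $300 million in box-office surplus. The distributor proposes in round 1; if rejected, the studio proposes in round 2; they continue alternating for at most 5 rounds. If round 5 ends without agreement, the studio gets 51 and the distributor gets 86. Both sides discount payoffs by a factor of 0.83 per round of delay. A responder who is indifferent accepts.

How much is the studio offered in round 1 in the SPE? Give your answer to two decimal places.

95.69

Work backward from the last round.
Round 5 (the distributor proposes): the studio gets 51 if talks fail, so the distributor offers 51 and keeps 249.
Round 4 (the studio proposes): the distributor can get 249 next round, worth 0.83 × 249 = 206.67 now; the studio offers that and keeps 93.33.
Round 3 (the distributor proposes): the studio can get 93.33 next round, worth 0.83 × 93.33 = 77.4639 now. The distributor offers 77.4639 and keeps 300 − 77.4639 = 222.5361.
Round 2 (the studio proposes): the distributor can get 222.5361 next round, worth 0.83 × 222.5361 = 184.704963 now, so the studio offers 184.704963, keeping 115.295037.
Round 1 (the distributor proposes): the studio can get 115.295037 next round, worth 0.83 × 115.295037 = 95.69488071 now. The distributor offers 95.69488071 and keeps 300 − 95.69488071 = 204.30511929.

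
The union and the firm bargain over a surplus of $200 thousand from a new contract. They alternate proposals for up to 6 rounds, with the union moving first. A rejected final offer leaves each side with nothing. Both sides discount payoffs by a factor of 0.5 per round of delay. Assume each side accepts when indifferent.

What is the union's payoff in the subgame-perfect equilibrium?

Round 6 (the firm proposes): the union will accept anything ≥ 0, so the firm offers 0 and keeps 200.
Round 5 (the union proposes): the firm can get 200 next round, worth 0.5 × 200 = 100 now, so the union offers 100, keeping 100.
Round 4 (the firm proposes): the union can get 100 next round, worth 0.5 × 100 = 50 now. The firm offers 50 and keeps 200 − 50 = 150.
Round 3 (the union proposes): the firm can get 150 next round, worth 0.5 × 150 = 75 now, so the union offers 75, keeping 125.
Round 2 (the firm proposes): the union can get 125 next round, worth 0.5 × 125 = 62.5 now, so the firm offers 62.5, keeping 137.5.
Round 1 (the union proposes): the firm can get 137.5 next round, worth 0.5 × 137.5 = 68.75 now; the union offers that and keeps 131.25.

131.25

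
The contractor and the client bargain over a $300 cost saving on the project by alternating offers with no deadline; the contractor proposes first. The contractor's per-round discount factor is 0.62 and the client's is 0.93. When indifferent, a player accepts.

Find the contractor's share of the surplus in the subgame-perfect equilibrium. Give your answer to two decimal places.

When the contractor proposes, the client accepts any offer worth at least 0.93 times what the client would get by proposing next round; and vice versa.
This gives x = 300 − 0.93y and y = 300 − 0.62x, where x and y are each side's share when it proposes.
Hence (1 − 0.93·0.62)x = 300(1 − 0.93), i.e. 0.4234·x = 21.
x ≈ 49.5985; the client's share is 300 − x ≈ 250.4015.

49.60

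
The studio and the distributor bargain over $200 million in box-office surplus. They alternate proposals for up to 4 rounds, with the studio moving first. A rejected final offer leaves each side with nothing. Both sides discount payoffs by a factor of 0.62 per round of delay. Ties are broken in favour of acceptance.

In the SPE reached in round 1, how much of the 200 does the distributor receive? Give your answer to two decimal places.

94.79

Round 4 (the distributor proposes): rejection yields 0 for the studio; the distributor offers 0 and keeps 200.
Round 3 (the studio proposes): the distributor can get 200 next round, worth 0.62 × 200 = 124 now. The studio offers 124 and keeps 200 − 124 = 76.
Round 2 (the distributor proposes): the studio can get 76 next round, worth 0.62 × 76 = 47.12 now; the distributor offers that and keeps 152.88.
Round 1 (the studio proposes): the distributor can get 152.88 next round, worth 0.62 × 152.88 = 94.7856 now; the studio offers that and keeps 105.2144.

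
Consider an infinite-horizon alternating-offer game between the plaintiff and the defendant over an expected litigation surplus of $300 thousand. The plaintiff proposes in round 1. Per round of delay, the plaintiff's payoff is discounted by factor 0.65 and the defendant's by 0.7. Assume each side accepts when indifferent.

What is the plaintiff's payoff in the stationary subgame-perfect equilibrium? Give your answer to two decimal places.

165.14

Let x be the plaintiff's share when the plaintiff proposes and y be the defendant's share when the defendant proposes.
The defendant accepts iff offered ≥ 0.7·y, so x = 300 − 0.7y. Symmetrically y = 300 − 0.65x.
Substituting: x = 300 − 0.7(300 − 0.65x), giving x(1 − 0.65·0.7) = 300(1 − 0.7).
So x = 300 × 0.3 / 0.545 ≈ 165.1376, and the defendant receives 300 − x ≈ 134.8624.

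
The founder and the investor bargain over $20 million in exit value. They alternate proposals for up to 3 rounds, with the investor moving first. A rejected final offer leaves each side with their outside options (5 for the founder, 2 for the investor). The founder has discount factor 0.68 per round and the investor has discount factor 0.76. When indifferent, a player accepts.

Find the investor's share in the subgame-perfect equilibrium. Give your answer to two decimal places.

Round 3 (the investor proposes): the founder gets 5 if talks fail, so the investor offers 5 and keeps 15.
Round 2 (the founder proposes): the investor can get 15 next round, worth 0.76 × 15 = 11.4 now. The founder offers 11.4 and keeps 20 − 11.4 = 8.6.
Round 1 (the investor proposes): the founder can get 8.6 next round, worth 0.68 × 8.6 = 5.848 now. The investor offers 5.848 and keeps 20 − 5.848 = 14.152.

14.15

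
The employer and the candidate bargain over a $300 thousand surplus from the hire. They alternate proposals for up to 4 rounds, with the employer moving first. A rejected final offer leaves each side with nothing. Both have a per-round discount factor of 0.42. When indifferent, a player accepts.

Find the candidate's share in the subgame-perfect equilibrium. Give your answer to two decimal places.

95.31

By backward induction:
Round 4 (the candidate proposes): rejection yields 0 for the employer; the candidate offers 0 and keeps 300.
Round 3 (the employer proposes): the candidate can get 300 next round, worth 0.42 × 300 = 126 now. The employer offers 126 and keeps 300 − 126 = 174.
Round 2 (the candidate proposes): the employer can get 174 next round, worth 0.42 × 174 = 73.08 now. The candidate offers 73.08 and keeps 300 − 73.08 = 226.92.
Round 1 (the employer proposes): the candidate can get 226.92 next round, worth 0.42 × 226.92 = 95.3064 now. The employer offers 95.3064 and keeps 300 − 95.3064 = 204.6936.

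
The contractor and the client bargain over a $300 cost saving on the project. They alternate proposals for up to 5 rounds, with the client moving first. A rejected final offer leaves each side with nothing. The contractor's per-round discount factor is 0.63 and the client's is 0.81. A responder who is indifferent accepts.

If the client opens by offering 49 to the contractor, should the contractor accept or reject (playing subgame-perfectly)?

Round 5 (the client proposes): rejection yields 0 for the contractor; the client offers 0 and keeps 300.
Round 4 (the contractor proposes): the client can get 300 next round, worth 0.81 × 300 = 243 now, so the contractor offers 243, keeping 57.
Round 3 (the client proposes): the contractor can get 57 next round, worth 0.63 × 57 = 35.91 now; the client offers that and keeps 264.09.
Round 2 (the contractor proposes): the client can get 264.09 next round, worth 0.81 × 264.09 = 213.9129 now; the contractor offers that and keeps 86.0871.
So by rejecting in round 1, the contractor gets 86.0871 next round, worth 0.63 × 86.0871 = 54.234873 now.
Offer 49 < 54.234873, so the contractor rejects.

Reject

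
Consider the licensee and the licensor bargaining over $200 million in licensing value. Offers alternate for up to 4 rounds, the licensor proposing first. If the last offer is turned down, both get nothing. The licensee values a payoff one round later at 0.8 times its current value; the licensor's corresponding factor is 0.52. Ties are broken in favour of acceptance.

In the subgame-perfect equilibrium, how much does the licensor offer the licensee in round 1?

143.36

Round 4 (the licensee proposes): the licensor will accept anything ≥ 0, so the licensee offers 0 and keeps 200.
Round 3 (the licensor proposes): the licensee can get 200 next round, worth 0.8 × 200 = 160 now; the licensor offers that and keeps 40.
Round 2 (the licensee proposes): the licensor can get 40 next round, worth 0.52 × 40 = 20.8 now. The licensee offers 20.8 and keeps 200 − 20.8 = 179.2.
Round 1 (the licensor proposes): the licensee can get 179.2 next round, worth 0.8 × 179.2 = 143.36 now. The licensor offers 143.36 and keeps 200 − 143.36 = 56.64.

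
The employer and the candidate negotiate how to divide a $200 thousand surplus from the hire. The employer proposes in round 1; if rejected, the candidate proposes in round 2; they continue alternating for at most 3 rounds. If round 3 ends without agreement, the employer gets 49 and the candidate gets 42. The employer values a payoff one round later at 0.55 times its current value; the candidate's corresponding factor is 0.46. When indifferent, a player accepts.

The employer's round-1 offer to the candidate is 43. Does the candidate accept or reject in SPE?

Reject

Work out the candidate's continuation value if the offer is rejected.
Round 3 (the employer proposes): the candidate gets 42 if talks fail, so the employer offers 42 and keeps 158.
Round 2 (the candidate proposes): the employer can get 158 next round, worth 0.55 × 158 = 86.9 now, so the candidate offers 86.9, keeping 113.1.
So by rejecting in round 1, the candidate gets 113.1 next round, worth 0.46 × 113.1 = 52.026 now.
Offer 43 < 52.026, so the candidate rejects.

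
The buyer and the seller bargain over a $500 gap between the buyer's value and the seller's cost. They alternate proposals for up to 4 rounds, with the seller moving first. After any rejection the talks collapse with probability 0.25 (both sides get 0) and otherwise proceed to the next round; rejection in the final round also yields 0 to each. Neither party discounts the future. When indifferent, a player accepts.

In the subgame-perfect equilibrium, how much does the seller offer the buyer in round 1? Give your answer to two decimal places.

304.69

Round 4 (the buyer proposes): the seller will accept anything ≥ 0, so the buyer offers 0 and keeps 500.
Round 3 (the seller proposes): rejecting gives the buyer an expected 0.75 × 500 = 375; the seller offers that and keeps 125.
Round 2 (the buyer proposes): rejecting gives the seller an expected 0.75 × 125 = 93.75, so the buyer offers 93.75, keeping 406.25.
Round 1 (the seller proposes): rejecting gives the buyer an expected 0.75 × 406.25 = 304.6875; the seller offers that and keeps 195.3125.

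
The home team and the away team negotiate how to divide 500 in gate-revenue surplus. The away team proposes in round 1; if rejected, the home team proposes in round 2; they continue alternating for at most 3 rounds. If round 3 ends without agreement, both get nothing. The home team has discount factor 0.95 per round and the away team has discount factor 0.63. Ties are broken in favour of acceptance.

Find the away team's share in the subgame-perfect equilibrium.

324.25

Round 3 (the away team proposes): the home team will accept anything ≥ 0, so the away team offers 0 and keeps 500.
Round 2 (the home team proposes): the away team can get 500 next round, worth 0.63 × 500 = 315 now. The home team offers 315 and keeps 500 − 315 = 185.
Round 1 (the away team proposes): the home team can get 185 next round, worth 0.95 × 185 = 175.75 now. The away team offers 175.75 and keeps 500 − 175.75 = 324.25.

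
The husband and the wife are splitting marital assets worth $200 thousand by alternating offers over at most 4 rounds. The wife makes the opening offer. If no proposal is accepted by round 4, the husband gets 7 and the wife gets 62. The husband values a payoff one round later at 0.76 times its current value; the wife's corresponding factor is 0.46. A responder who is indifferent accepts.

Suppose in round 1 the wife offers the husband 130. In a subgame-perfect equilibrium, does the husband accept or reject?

Accept

Round 4 (the husband proposes): the wife gets 62 if talks fail, so the husband offers 62 and keeps 138.
Round 3 (the wife proposes): the husband can get 138 next round, worth 0.76 × 138 = 104.88 now; the wife offers that and keeps 95.12.
Round 2 (the husband proposes): the wife can get 95.12 next round, worth 0.46 × 95.12 = 43.7552 now, so the husband offers 43.7552, keeping 156.2448.
So by rejecting in round 1, the husband gets 156.2448 next round, worth 0.76 × 156.2448 = 118.746048 now.
Offer 130 ≥ 118.746048, so the husband accepts.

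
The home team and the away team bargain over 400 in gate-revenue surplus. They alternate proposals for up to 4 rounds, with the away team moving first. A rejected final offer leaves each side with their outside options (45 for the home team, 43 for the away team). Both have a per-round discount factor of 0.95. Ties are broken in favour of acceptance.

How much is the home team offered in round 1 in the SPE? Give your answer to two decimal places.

325.08

Round 4 (the home team proposes): the away team gets 43 if talks fail, so the home team offers 43 and keeps 357.
Round 3 (the away team proposes): the home team can get 357 next round, worth 0.95 × 357 = 339.15 now, so the away team offers 339.15, keeping 60.85.
Round 2 (the home team proposes): the away team can get 60.85 next round, worth 0.95 × 60.85 = 57.8075 now; the home team offers that and keeps 342.1925.
Round 1 (the away team proposes): the home team can get 342.1925 next round, worth 0.95 × 342.1925 = 325.082875 now, so the away team offers 325.082875, keeping 74.917125.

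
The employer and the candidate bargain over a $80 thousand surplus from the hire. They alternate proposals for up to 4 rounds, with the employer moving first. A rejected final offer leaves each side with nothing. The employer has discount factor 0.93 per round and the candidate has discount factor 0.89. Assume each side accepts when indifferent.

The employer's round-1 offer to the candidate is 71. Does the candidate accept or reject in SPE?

Accept

Round 4 (the candidate proposes): rejection yields 0 for the employer; the candidate offers 0 and keeps 80.
Round 3 (the employer proposes): the candidate can get 80 next round, worth 0.89 × 80 = 71.2 now; the employer offers that and keeps 8.8.
Round 2 (the candidate proposes): the employer can get 8.8 next round, worth 0.93 × 8.8 = 8.184 now, so the candidate offers 8.184, keeping 71.816.
So by rejecting in round 1, the candidate gets 71.816 next round, worth 0.89 × 71.816 = 63.91624 now.
Offer 71 ≥ 63.91624, so the candidate accepts.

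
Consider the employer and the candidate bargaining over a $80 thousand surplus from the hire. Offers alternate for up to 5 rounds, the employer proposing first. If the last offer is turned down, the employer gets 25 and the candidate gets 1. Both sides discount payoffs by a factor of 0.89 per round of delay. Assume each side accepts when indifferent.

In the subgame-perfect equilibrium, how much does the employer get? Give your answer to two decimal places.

Solve by backward induction from round 5.
Round 5 (the employer proposes): the candidate gets 1 if talks fail, so the employer offers 1 and keeps 79.
Round 4 (the candidate proposes): the employer can get 79 next round, worth 0.89 × 79 = 70.31 now. The candidate offers 70.31 and keeps 80 − 70.31 = 9.69.
Round 3 (the employer proposes): the candidate can get 9.69 next round, worth 0.89 × 9.69 = 8.6241 now; the employer offers that and keeps 71.3759.
Round 2 (the candidate proposes): the employer can get 71.3759 next round, worth 0.89 × 71.3759 = 63.524551 now, so the candidate offers 63.524551, keeping 16.475449.
Round 1 (the employer proposes): the candidate can get 16.475449 next round, worth 0.89 × 16.475449 = 14.66314961 now; the employer offers that and keeps 65.33685039.

65.34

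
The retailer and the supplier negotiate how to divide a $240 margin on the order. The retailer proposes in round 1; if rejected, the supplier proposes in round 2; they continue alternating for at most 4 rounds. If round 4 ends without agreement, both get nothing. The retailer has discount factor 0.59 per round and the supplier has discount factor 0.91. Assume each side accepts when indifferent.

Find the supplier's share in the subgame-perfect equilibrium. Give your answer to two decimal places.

Round 4 (the supplier proposes): the retailer will accept anything ≥ 0, so the supplier offers 0 and keeps 240.
Round 3 (the retailer proposes): the supplier can get 240 next round, worth 0.91 × 240 = 218.4 now; the retailer offers that and keeps 21.6.
Round 2 (the supplier proposes): the retailer can get 21.6 next round, worth 0.59 × 21.6 = 12.744 now, so the supplier offers 12.744, keeping 227.256.
Round 1 (the retailer proposes): the supplier can get 227.256 next round, worth 0.91 × 227.256 = 206.80296 now, so the retailer offers 206.80296, keeping 33.19704.

206.80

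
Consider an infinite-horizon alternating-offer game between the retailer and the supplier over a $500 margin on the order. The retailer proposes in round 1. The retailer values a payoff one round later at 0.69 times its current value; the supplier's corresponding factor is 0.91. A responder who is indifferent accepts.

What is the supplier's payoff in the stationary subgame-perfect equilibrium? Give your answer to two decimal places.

379.06

In a stationary SPE each proposer offers the other exactly their discounted continuation value.
If the retailer keeps x when proposing and the supplier keeps y when proposing, then x = 500 − 0.91y and y = 500 − 0.69x.
Solving: x = 500(1 − 0.91) / (1 − 0.69·0.91) = 45 / 0.3721 ≈ 120.9352.
The supplier gets 500 − 120.9352 ≈ 379.0648.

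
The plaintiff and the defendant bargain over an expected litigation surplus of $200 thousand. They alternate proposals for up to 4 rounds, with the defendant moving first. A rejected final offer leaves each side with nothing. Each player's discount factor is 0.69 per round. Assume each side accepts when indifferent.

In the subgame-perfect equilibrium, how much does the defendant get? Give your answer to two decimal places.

Round 4 (the plaintiff proposes): the defendant will accept anything ≥ 0, so the plaintiff offers 0 and keeps 200.
Round 3 (the defendant proposes): the plaintiff can get 200 next round, worth 0.69 × 200 = 138 now, so the defendant offers 138, keeping 62.
Round 2 (the plaintiff proposes): the defendant can get 62 next round, worth 0.69 × 62 = 42.78 now. The plaintiff offers 42.78 and keeps 200 − 42.78 = 157.22.
Round 1 (the defendant proposes): the plaintiff can get 157.22 next round, worth 0.69 × 157.22 = 108.4818 now. The defendant offers 108.4818 and keeps 200 − 108.4818 = 91.5182.

91.52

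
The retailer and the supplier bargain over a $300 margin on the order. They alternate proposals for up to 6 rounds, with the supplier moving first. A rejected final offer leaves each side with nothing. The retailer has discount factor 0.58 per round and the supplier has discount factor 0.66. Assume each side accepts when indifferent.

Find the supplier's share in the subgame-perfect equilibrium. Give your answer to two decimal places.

Round 6 (the retailer proposes): the supplier will accept anything ≥ 0, so the retailer offers 0 and keeps 300.
Round 5 (the supplier proposes): the retailer can get 300 next round, worth 0.58 × 300 = 174 now; the supplier offers that and keeps 126.
Round 4 (the retailer proposes): the supplier can get 126 next round, worth 0.66 × 126 = 83.16 now; the retailer offers that and keeps 216.84.
Round 3 (the supplier proposes): the retailer can get 216.84 next round, worth 0.58 × 216.84 = 125.7672 now, so the supplier offers 125.7672, keeping 174.2328.
Round 2 (the retailer proposes): the supplier can get 174.2328 next round, worth 0.66 × 174.2328 = 114.993648 now, so the retailer offers 114.993648, keeping 185.006352.
Round 1 (the supplier proposes): the retailer can get 185.006352 next round, worth 0.58 × 185.006352 = 107.30368416 now. The supplier offers 107.30368416 and keeps 300 − 107.30368416 = 192.69631584.

192.70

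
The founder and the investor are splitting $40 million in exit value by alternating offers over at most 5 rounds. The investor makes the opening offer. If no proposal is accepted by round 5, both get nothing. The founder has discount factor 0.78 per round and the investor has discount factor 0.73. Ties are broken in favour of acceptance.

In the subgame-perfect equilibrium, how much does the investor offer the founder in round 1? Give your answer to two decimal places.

13.22

Round 5 (the investor proposes): the founder will accept anything ≥ 0, so the investor offers 0 and keeps 40.
Round 4 (the founder proposes): the investor can get 40 next round, worth 0.73 × 40 = 29.2 now; the founder offers that and keeps 10.8.
Round 3 (the investor proposes): the founder can get 10.8 next round, worth 0.78 × 10.8 = 8.424 now. The investor offers 8.424 and keeps 40 − 8.424 = 31.576.
Round 2 (the founder proposes): the investor can get 31.576 next round, worth 0.73 × 31.576 = 23.05048 now. The founder offers 23.05048 and keeps 40 − 23.05048 = 16.94952.
Round 1 (the investor proposes): the founder can get 16.94952 next round, worth 0.78 × 16.94952 = 13.2206256 now. The investor offers 13.2206256 and keeps 40 − 13.2206256 = 26.7793744.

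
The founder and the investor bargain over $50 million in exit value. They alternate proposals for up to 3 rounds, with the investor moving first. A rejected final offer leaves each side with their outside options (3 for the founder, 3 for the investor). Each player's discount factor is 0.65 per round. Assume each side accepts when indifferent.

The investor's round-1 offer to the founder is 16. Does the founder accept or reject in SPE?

Accept

Round 3 (the investor proposes): the founder gets 3 if talks fail, so the investor offers 3 and keeps 47.
Round 2 (the founder proposes): the investor can get 47 next round, worth 0.65 × 47 = 30.55 now. The founder offers 30.55 and keeps 50 − 30.55 = 19.45.
So by rejecting in round 1, the founder gets 19.45 next round, worth 0.65 × 19.45 = 12.6425 now.
Offer 16 ≥ 12.6425, so the founder accepts.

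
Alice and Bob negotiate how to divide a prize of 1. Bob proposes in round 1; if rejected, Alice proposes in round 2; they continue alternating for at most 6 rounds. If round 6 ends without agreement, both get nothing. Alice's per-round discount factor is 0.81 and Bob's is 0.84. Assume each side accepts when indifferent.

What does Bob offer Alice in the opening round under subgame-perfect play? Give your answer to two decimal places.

0.59

By backward induction:
Round 6 (Alice proposes): rejection yields 0 for Bob; Alice offers 0 and keeps 1.
Round 5 (Bob proposes): Alice can get 1 next round, worth 0.81 × 1 = 0.81 now; Bob offers that and keeps 0.19.
Round 4 (Alice proposes): Bob can get 0.19 next round, worth 0.84 × 0.19 = 0.1596 now; Alice offers that and keeps 0.8404.
Round 3 (Bob proposes): Alice can get 0.8404 next round, worth 0.81 × 0.8404 = 0.680724 now, so Bob offers 0.680724, keeping 0.319276.
Round 2 (Alice proposes): Bob can get 0.319276 next round, worth 0.84 × 0.319276 = 0.26819184 now, so Alice offers 0.26819184, keeping 0.73180816.
Round 1 (Bob proposes): Alice can get 0.73180816 next round, worth 0.81 × 0.73180816 = 0.5927646096 now, so Bob offers 0.5927646096, keeping 0.4072353904.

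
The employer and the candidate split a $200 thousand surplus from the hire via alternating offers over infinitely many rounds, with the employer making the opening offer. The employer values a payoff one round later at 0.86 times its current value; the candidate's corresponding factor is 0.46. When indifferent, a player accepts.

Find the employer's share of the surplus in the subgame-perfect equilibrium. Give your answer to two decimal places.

When the employer proposes, the candidate accepts any offer worth at least 0.46 times what the candidate would get by proposing next round; and vice versa.
This gives x = 200 − 0.46y and y = 200 − 0.86x, where x and y are each side's share when it proposes.
Hence (1 − 0.46·0.86)x = 200(1 − 0.46), i.e. 0.6044·x = 108.
x ≈ 178.6896; the candidate's share is 200 − x ≈ 21.3104.

178.69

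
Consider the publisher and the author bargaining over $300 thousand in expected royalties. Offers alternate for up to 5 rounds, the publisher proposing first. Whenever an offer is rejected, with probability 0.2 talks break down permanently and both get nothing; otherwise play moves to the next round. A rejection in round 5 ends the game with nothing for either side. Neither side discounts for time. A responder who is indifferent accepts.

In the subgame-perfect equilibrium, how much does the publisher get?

By backward induction:
Round 5 (the publisher proposes): rejection yields 0 for the author; the publisher offers 0 and keeps 300.
Round 4 (the author proposes): rejecting gives the publisher an expected 0.8 × 300 = 240; the author offers that and keeps 60.
Round 3 (the publisher proposes): rejecting gives the author an expected 0.8 × 60 = 48. The publisher offers 48 and keeps 300 − 48 = 252.
Round 2 (the author proposes): rejecting gives the publisher an expected 0.8 × 252 = 201.6; the author offers that and keeps 98.4.
Round 1 (the publisher proposes): rejecting gives the author an expected 0.8 × 98.4 = 78.72. The publisher offers 78.72 and keeps 300 − 78.72 = 221.28.

221.28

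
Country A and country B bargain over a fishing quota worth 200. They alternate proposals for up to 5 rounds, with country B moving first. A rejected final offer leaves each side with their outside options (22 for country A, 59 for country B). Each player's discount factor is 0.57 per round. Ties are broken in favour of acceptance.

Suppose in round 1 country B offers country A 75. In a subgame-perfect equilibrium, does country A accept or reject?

Work out country A's continuation value if the offer is rejected.
Round 5 (country B proposes): country A gets 22 if talks fail, so country B offers 22 and keeps 178.
Round 4 (country A proposes): country B can get 178 next round, worth 0.57 × 178 = 101.46 now. Country A offers 101.46 and keeps 200 − 101.46 = 98.54.
Round 3 (country B proposes): country A can get 98.54 next round, worth 0.57 × 98.54 = 56.1678 now. Country B offers 56.1678 and keeps 200 − 56.1678 = 143.8322.
Round 2 (country A proposes): country B can get 143.8322 next round, worth 0.57 × 143.8322 = 81.984354 now; country A offers that and keeps 118.015646.
So by rejecting in round 1, country A gets 118.015646 next round, worth 0.57 × 118.015646 = 67.26891822 now.
Offer 75 ≥ 67.26891822, so country A accepts.

Accept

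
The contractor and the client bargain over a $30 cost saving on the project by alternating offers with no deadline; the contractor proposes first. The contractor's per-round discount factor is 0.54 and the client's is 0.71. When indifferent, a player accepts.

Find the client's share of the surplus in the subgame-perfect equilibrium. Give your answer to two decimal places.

15.89

In a stationary SPE each proposer offers the other exactly their discounted continuation value.
If the contractor keeps x when proposing and the client keeps y when proposing, then x = 30 − 0.71y and y = 30 − 0.54x.
Solving: x = 30(1 − 0.71) / (1 − 0.54·0.71) = 8.7 / 0.6166 ≈ 14.1096.
The client gets 30 − 14.1096 ≈ 15.8904.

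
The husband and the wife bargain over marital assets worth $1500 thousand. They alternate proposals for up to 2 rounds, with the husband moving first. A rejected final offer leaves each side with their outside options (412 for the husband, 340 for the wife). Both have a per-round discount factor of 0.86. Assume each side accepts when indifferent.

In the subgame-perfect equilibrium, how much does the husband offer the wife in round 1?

Round 2 (the wife proposes): the husband gets 412 if talks fail, so the wife offers 412 and keeps 1088.
Round 1 (the husband proposes): the wife can get 1088 next round, worth 0.86 × 1088 = 935.68 now. The husband offers 935.68 and keeps 1500 − 935.68 = 564.32.

935.68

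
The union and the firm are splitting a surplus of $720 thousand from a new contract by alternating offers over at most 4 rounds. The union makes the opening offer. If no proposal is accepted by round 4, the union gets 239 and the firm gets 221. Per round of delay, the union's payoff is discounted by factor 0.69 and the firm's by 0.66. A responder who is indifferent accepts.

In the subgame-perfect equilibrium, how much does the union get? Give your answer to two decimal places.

Round 4 (the firm proposes): the union gets 239 if talks fail, so the firm offers 239 and keeps 481.
Round 3 (the union proposes): the firm can get 481 next round, worth 0.66 × 481 = 317.46 now. The union offers 317.46 and keeps 720 − 317.46 = 402.54.
Round 2 (the firm proposes): the union can get 402.54 next round, worth 0.69 × 402.54 = 277.7526 now. The firm offers 277.7526 and keeps 720 − 277.7526 = 442.2474.
Round 1 (the union proposes): the firm can get 442.2474 next round, worth 0.66 × 442.2474 = 291.883284 now, so the union offers 291.883284, keeping 428.116716.

428.12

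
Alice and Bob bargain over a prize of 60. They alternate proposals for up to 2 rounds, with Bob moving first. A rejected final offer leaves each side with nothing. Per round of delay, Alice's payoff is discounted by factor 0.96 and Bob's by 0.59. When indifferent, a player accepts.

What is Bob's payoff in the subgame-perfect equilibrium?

2.4

By backward induction:
Round 2 (Alice proposes): rejection yields 0 for Bob; Alice offers 0 and keeps 60.
Round 1 (Bob proposes): Alice can get 60 next round, worth 0.96 × 60 = 57.6 now; Bob offers that and keeps 2.4.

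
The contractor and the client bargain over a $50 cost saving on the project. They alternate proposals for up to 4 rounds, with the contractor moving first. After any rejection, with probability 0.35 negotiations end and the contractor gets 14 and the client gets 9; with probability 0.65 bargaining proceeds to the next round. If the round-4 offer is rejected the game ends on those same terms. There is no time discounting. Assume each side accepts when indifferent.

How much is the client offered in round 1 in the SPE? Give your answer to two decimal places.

Round 4 (the client proposes): the contractor gets 14 if talks fail, so the client offers 14 and keeps 36.
Round 3 (the contractor proposes): rejecting gives the client an expected 0.65 × 36 + 0.35 × 9 = 26.55; the contractor offers that and keeps 23.45.
Round 2 (the client proposes): rejecting gives the contractor an expected 0.65 × 23.45 + 0.35 × 14 = 20.1425, so the client offers 20.1425, keeping 29.8575.
Round 1 (the contractor proposes): rejecting gives the client an expected 0.65 × 29.8575 + 0.35 × 9 = 22.557375. The contractor offers 22.557375 and keeps 50 − 22.557375 = 27.442625.

22.56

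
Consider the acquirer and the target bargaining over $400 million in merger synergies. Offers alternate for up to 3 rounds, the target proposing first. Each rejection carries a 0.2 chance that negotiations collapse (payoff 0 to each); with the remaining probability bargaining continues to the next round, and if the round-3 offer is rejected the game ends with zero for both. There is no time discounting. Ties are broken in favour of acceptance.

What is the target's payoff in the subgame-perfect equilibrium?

Round 3 (the target proposes): rejection yields 0 for the acquirer; the target offers 0 and keeps 400.
Round 2 (the acquirer proposes): rejecting gives the target an expected 0.8 × 400 = 320, so the acquirer offers 320, keeping 80.
Round 1 (the target proposes): rejecting gives the acquirer an expected 0.8 × 80 = 64; the target offers that and keeps 336.

336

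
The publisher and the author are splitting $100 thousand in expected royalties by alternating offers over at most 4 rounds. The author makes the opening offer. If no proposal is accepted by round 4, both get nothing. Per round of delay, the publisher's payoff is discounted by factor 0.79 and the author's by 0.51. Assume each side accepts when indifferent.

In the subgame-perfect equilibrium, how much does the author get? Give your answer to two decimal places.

29.46

Round 4 (the publisher proposes): the author will accept anything ≥ 0, so the publisher offers 0 and keeps 100.
Round 3 (the author proposes): the publisher can get 100 next round, worth 0.79 × 100 = 79 now, so the author offers 79, keeping 21.
Round 2 (the publisher proposes): the author can get 21 next round, worth 0.51 × 21 = 10.71 now; the publisher offers that and keeps 89.29.
Round 1 (the author proposes): the publisher can get 89.29 next round, worth 0.79 × 89.29 = 70.5391 now; the author offers that and keeps 29.4609.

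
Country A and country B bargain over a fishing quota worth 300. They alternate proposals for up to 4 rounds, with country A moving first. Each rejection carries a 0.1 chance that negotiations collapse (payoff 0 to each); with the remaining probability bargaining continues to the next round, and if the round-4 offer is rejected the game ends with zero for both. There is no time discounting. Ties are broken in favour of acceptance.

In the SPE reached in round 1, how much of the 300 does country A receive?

Round 4 (country B proposes): country A will accept anything ≥ 0, so country B offers 0 and keeps 300.
Round 3 (country A proposes): rejecting gives country B an expected 0.9 × 300 = 270; country A offers that and keeps 30.
Round 2 (country B proposes): rejecting gives country A an expected 0.9 × 30 = 27, so country B offers 27, keeping 273.
Round 1 (country A proposes): rejecting gives country B an expected 0.9 × 273 = 245.7; country A offers that and keeps 54.3.

54.3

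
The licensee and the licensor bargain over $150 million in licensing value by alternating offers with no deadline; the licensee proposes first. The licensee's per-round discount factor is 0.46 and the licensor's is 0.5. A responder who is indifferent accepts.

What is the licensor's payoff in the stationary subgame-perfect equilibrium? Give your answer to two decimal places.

52.60

In a stationary SPE each proposer offers the other exactly their discounted continuation value.
If the licensee keeps x when proposing and the licensor keeps y when proposing, then x = 150 − 0.5y and y = 150 − 0.46x.
Solving: x = 150(1 − 0.5) / (1 − 0.46·0.5) = 75 / 0.77 ≈ 97.4026.
The licensor gets 150 − 97.4026 ≈ 52.5974.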